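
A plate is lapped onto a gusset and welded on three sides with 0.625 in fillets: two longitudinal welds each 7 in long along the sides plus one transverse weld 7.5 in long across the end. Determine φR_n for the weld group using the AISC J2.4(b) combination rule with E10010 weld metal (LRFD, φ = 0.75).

φR_n ≈ 460 kips

E100XX → F_EXX = 100 ksi.
t_e = 0.707 × 0.625 = 0.4419 in.
R_nwl = 0.6 × 100 × 0.4419 × 14 = 371.2 kips (longitudinal, 2 welds).
R_nwt = 0.6 × 100 × 0.4419 × 7.5 = 198.8 kips (transverse, base value).
(i) R_nwl + R_nwt = 570 kips; (ii) 0.85 R_nwl + 1.5 R_nwt = 613.8 kips.
R_n = max = 613.8 kips [governs: (ii)]; φR_n = 460.3 kips.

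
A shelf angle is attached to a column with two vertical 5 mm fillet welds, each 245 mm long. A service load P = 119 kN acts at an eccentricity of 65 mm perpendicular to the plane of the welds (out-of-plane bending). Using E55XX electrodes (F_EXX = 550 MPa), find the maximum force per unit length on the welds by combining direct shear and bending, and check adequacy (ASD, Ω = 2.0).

f_max ≈ 457 N/mm; adequate

L_w = 2 × 245 = 490 mm; section modulus (unit throat) S = 2 × L²/6 = 20010 mm².
Direct shear f_v = P/L_w = 119×10³/490 = 242.9 N/mm.
Moment M = P × e = 119×10³ × 65 = 7735000 N·mm; bending f_b = M/S = 386.6 N/mm.
f_max = √(f_v² + f_b²) = √(242.9² + 386.6²) = 456.5 N/mm.
r_n/Ω = (1/2.0) × 0.6 × 550 × (0.707 × 5) = 583.3 N/mm → adequate.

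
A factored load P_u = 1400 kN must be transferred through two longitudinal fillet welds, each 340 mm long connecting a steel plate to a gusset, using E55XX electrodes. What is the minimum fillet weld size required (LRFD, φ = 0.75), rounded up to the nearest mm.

E55XX → F_EXX = 550 MPa.
Total weld length L = 680 mm.
Required throat t_e = P_u / (φ × 0.6 F_EXX × L) = 1400 / (0.75 × 0.6 × 550 × 680 × 10⁻³) = 8.318 mm.
Required leg w = t_e / 0.707 = 11.77 mm → use 12 mm.

w = 12 mm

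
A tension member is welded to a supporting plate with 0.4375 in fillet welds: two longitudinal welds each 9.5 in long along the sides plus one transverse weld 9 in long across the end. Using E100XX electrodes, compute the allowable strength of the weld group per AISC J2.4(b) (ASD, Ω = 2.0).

R_n/Ω ≈ 275 kip

E100XX → F_EXX = 100 ksi.
t_e = 0.707 × 0.4375 = 0.3093 in.
R_nwl = 0.6 × 100 × 0.3093 × 19 = 352.6 kip (longitudinal, 2 welds).
R_nwt = 0.6 × 100 × 0.3093 × 9 = 167 kip (transverse, base value).
(i) R_nwl + R_nwt = 519.6 kip; (ii) 0.85 R_nwl + 1.5 R_nwt = 550.3 kip.
R_n = max = 550.3 kip [governs: (ii)]; R_n/Ω = 275.1 kip.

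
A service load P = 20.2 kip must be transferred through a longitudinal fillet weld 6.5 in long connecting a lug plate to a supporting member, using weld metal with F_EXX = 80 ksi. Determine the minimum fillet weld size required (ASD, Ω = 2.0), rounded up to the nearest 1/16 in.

w = 3/16 in

Total weld length L = 6.5 in.
Required throat t_e = P × Ω / (0.6 F_EXX × L) = 20.2 × 2.0 / (0.6 × 80 × 6.5) = 0.1295 in.
Required leg w = t_e / 0.707 = 0.1832 in → use 3/16 in.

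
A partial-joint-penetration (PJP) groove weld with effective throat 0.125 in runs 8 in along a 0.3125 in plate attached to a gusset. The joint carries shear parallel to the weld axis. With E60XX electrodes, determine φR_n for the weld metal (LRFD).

φR_n ≈ 27 kip

E60XX → F_EXX = 60 ksi.
Effective throat (given) t_e = 0.125 in.
A_we = 0.125 × 8 = 1 in².
F_nw = 0.6 F_EXX = 36 ksi.
φR_n = 0.75 × 36 × 1 = 27 kip.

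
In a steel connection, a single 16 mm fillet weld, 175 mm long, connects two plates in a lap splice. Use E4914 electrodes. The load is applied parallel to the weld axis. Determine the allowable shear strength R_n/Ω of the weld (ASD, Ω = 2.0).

R_n/Ω ≈ 291 kN

E49XX → F_EXX = 490 MPa.
Effective throat t_e = 0.707 × 16 = 11.31 mm.
Total length L = 175 mm; A_we = 11.31 × 175 = 1980 mm².
F_nw = 0.6 F_EXX = 0.6 × 490 = 294 MPa.
R_n = 294 × 1980 × 10⁻³ = 582 kN; R_n/Ω = 582/2.0 = 291 kN.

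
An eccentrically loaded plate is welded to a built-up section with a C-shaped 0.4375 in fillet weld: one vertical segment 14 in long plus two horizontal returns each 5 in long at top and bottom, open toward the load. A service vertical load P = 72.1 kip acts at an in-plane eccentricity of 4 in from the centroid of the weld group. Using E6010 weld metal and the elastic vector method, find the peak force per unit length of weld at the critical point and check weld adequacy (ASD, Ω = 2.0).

E60XX → F_EXX = 60 ksi.
Total weld length L_w = 24 in. Treat welds as unit-width lines.
Centroid: x̄ = 2×5×2.5 / 24 = 1.042 in from the vertical weld.
Polar moment about centroid: J = I_x + I_y = [14³/12 + 2×5×7²] + [14×1.042² + 2(5³/12 + 5×1.458²)] = 776 in³.
Direct shear f_v = P/L_w = 72.1 / 24 = 3.004 kip/in (vertical).
Torsion M = P·e = 72.1 × 4 = 288.4 kip·in.
Critical point at (x, y) = (3.958, 7) from centroid. f_tx = M·y/J = 2.602 kip/in; f_ty = M·x/J = 1.471 kip/in.
Resultant f_max = √[f_tx² + (f_v + f_ty)²] = √[2.602² + (3.004 + 1.471)²] = 5.177 kip/in.
Capacity per unit length: r_n/Ω = (1/2.0) × 0.6 × 60 × (0.707 × 0.4375) = 5.568 kip/in.
5.177 ≤ 5.568 → adequate.

f_max ≈ 5.18 kip/in; adequate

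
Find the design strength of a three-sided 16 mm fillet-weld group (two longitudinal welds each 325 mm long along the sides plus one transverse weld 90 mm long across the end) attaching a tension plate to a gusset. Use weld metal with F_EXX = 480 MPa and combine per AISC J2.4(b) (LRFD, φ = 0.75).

φR_n ≈ 1810 kN

t_e = 0.707 × 16 = 11.31 mm.
R_nwl = 0.6 × 480 × 11.31 × 650 × 10⁻³ = 2118 kN (longitudinal, 2 welds).
R_nwt = 0.6 × 480 × 11.31 × 90 × 10⁻³ = 293.2 kN (transverse, base value).
(i) R_nwl + R_nwt = 2411 kN; (ii) 0.85 R_nwl + 1.5 R_nwt = 2240 kN.
R_n = max = 2411 kN [governs: (i)]; φR_n = 1808 kN.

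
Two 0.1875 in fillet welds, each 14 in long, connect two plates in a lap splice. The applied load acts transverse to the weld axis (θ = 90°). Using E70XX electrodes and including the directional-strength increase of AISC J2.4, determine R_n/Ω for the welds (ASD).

E70XX → F_EXX = 70 ksi.
t_e = 0.707 × 0.1875 = 0.1326 in; A_we = 0.1326 × 28 = 3.712 in².
Directional factor: 1.0 + 0.5 sin^1.5(90°) = 1.5.
F_nw = 0.6 × 70 × 1.5 = 63 ksi.
R_n/Ω = (63 × 3.712) / 2.0 = 116.9 kip.

R_n/Ω ≈ 117 kip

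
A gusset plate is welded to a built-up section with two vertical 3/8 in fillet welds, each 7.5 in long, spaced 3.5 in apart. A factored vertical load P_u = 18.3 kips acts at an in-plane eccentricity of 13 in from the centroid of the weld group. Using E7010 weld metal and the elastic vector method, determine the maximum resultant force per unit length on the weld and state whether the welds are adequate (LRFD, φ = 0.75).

f_max ≈ 9.05 kip/in; NOT adequate

E70XX → F_EXX = 70 ksi.
Total weld length L_w = 15 in. Treat welds as unit-width lines.
Polar moment about centroid: J = 2[d³/12 + d(b/2)²] = 2[7.5³/12 + 7.5×1.75²] = 116.2 in³.
Direct shear f_v = P/L_w = 18.3 / 15 = 1.22 kip/in (vertical).
Torsion M = P·e = 18.3 × 13 = 237.9 kip·in.
Critical point at (x, y) = (1.75, 3.75) from centroid. f_tx = M·y/J = 7.674 kip/in; f_ty = M·x/J = 3.581 kip/in.
Resultant f_max = √[f_tx² + (f_v + f_ty)²] = √[7.674² + (1.22 + 3.581)²] = 9.052 kip/in.
Capacity per unit length: φr_n = 0.75 × 0.6 × 70 × (0.707 × 0.375) = 8.351 kip/in.
9.052 > 8.351 → NOT adequate.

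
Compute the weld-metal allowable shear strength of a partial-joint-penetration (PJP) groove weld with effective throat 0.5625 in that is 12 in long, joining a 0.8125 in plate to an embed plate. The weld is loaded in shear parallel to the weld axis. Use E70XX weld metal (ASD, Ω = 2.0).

R_n/Ω ≈ 142 kips

E70XX → F_EXX = 70 ksi.
Effective throat (given) t_e = 0.5625 in.
A_we = 0.5625 × 12 = 6.75 in².
F_nw = 0.6 F_EXX = 42 ksi.
R_n/Ω = (42 × 6.75) / 2.0 = 141.8 kips.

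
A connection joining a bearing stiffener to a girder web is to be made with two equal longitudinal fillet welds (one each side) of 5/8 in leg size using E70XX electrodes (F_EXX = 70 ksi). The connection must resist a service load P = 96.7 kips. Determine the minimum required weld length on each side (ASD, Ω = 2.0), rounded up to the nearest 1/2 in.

L = 5.5 in on each side

Throat t_e = 0.707 × 0.625 = 0.4419 in.
r_n/Ω = (0.6 × 70 × 0.4419) / 2.0 = 9.279 kip/in.
L_req = P / (r_n/Ω) = 96.7 / 9.279 = 10.42 in total.
Per side: 10.42 / 2 = 5.21 in.
Round up → use L = 5.5 in on each side.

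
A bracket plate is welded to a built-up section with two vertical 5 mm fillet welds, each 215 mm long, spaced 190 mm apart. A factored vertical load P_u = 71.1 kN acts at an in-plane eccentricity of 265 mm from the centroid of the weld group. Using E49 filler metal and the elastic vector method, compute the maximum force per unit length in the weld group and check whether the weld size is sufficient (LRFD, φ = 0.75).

f_max ≈ 610 N/mm; adequate

E49XX → F_EXX = 490 MPa.
Total weld length L_w = 430 mm. Treat welds as unit-width lines.
Polar moment about centroid: J = 2[d³/12 + d(b/2)²] = 2[215³/12 + 215×95²] = 5537000 mm³.
Direct shear f_v = P/L_w = 71.1×10³ / 430 = 165.3 N/mm (vertical).
Torsion M = P·e = 71.1×10³ × 265 = 18842000 N·mm.
Critical point at (x, y) = (95, 107.5) from centroid. f_tx = M·y/J = 365.8 N/mm; f_ty = M·x/J = 323.3 N/mm.
Resultant f_max = √[f_tx² + (f_v + f_ty)²] = √[365.8² + (165.3 + 323.3)²] = 610.4 N/mm.
Capacity per unit length: φr_n = 0.75 × 0.6 × 490 × (0.707 × 5) = 779.5 N/mm.
610.4 ≤ 779.5 → adequate.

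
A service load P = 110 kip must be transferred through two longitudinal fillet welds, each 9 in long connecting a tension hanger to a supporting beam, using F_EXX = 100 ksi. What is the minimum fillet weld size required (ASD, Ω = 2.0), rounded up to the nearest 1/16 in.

Total weld length L = 18 in.
Required throat t_e = P × Ω / (0.6 F_EXX × L) = 110 × 2.0 / (0.6 × 100 × 18) = 0.2037 in.
Required leg w = t_e / 0.707 = 0.2881 in → use 5/16 in.

w = 5/16 in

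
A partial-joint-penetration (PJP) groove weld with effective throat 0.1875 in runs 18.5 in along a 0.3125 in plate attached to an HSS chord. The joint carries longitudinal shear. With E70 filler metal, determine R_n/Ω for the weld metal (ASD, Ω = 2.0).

E70XX → F_EXX = 70 ksi.
Effective throat (given) t_e = 0.1875 in.
A_we = 0.1875 × 18.5 = 3.469 in².
F_nw = 0.6 F_EXX = 42 ksi.
R_n/Ω = (42 × 3.469) / 2.0 = 72.84 kip.

R_n/Ω ≈ 72.8 kip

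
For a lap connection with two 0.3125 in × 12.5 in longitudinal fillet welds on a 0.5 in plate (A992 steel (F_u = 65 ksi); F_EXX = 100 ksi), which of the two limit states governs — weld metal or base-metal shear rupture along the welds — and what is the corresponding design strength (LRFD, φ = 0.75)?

t_e = 0.707 × 0.3125 = 0.2209 in; L = 25 in.
Weld metal: φR_n = 0.75 × 0.6 × 100 × 0.2209 × 25 = 248.6 kip.
Base metal (shear rupture): φR_n = 0.75 × 0.6 × 65 × 0.5 × 25 = 365.6 kip.
Governing: weld metal.

φR_n ≈ 249 kip (weld metal governs)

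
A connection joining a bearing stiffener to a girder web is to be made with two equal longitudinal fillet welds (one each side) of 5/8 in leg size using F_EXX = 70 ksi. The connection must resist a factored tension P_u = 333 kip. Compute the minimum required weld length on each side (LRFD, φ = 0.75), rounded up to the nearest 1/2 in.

Throat t_e = 0.707 × 0.625 = 0.4419 in.
φr_n = 0.75 × 0.6 × 70 × 0.4419 = 13.92 kip/in.
L_req = P_u / φr_n = 333 / 13.92 = 23.92 in total.
Per side: 23.92 / 2 = 11.96 in.
Round up → use L = 12 in on each side.

L = 12 in on each side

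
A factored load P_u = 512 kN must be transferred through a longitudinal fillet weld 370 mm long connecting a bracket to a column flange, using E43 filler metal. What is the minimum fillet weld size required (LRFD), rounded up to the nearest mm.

E43XX → F_EXX = 430 MPa.
Total weld length L = 370 mm.
Required throat t_e = P_u / (φ × 0.6 F_EXX × L) = 512 / (0.75 × 0.6 × 430 × 370 × 10⁻³) = 7.151 mm.
Required leg w = t_e / 0.707 = 10.12 mm → use 11 mm.

w = 11 mm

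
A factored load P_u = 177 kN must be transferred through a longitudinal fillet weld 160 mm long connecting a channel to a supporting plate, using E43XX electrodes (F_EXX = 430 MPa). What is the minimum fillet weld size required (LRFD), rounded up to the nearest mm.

Total weld length L = 160 mm.
Required throat t_e = P_u / (φ × 0.6 F_EXX × L) = 177 / (0.75 × 0.6 × 430 × 160 × 10⁻³) = 5.717 mm.
Required leg w = t_e / 0.707 = 8.086 mm → use 9 mm.

w = 9 mm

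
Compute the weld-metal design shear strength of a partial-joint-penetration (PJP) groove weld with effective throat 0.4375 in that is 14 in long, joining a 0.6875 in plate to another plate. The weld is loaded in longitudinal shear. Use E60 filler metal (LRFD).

E60XX → F_EXX = 60 ksi.
Effective throat (given) t_e = 0.4375 in.
A_we = 0.4375 × 14 = 6.125 in².
F_nw = 0.6 F_EXX = 36 ksi.
φR_n = 0.75 × 36 × 6.125 = 165.4 kips.

φR_n ≈ 165 kips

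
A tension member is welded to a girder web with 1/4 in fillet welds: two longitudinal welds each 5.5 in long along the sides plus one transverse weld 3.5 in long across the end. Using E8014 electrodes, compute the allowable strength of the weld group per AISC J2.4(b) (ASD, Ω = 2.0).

E80XX → F_EXX = 80 ksi.
t_e = 0.707 × 0.25 = 0.1767 in.
R_nwl = 0.6 × 80 × 0.1767 × 11 = 93.32 kip (longitudinal, 2 welds).
R_nwt = 0.6 × 80 × 0.1767 × 3.5 = 29.69 kip (transverse, base value).
(i) R_nwl + R_nwt = 123 kip; (ii) 0.85 R_nwl + 1.5 R_nwt = 123.9 kip.
R_n = max = 123.9 kip [governs: (ii)]; R_n/Ω = 61.93 kip.

R_n/Ω ≈ 61.9 kip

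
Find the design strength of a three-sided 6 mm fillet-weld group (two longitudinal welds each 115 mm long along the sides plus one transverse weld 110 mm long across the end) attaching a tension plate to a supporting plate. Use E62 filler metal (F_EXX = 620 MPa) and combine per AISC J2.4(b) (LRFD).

t_e = 0.707 × 6 = 4.242 mm.
R_nwl = 0.6 × 620 × 4.242 × 230 × 10⁻³ = 362.9 kN (longitudinal, 2 welds).
R_nwt = 0.6 × 620 × 4.242 × 110 × 10⁻³ = 173.6 kN (transverse, base value).
(i) R_nwl + R_nwt = 536.5 kN; (ii) 0.85 R_nwl + 1.5 R_nwt = 568.9 kN.
R_n = max = 568.9 kN [governs: (ii)]; φR_n = 426.7 kN.

φR_n ≈ 427 kN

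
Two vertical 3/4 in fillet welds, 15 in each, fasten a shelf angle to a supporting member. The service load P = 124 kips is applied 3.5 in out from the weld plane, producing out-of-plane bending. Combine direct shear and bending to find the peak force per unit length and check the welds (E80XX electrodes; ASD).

f_max ≈ 7.11 kip/in; adequate

E80XX → F_EXX = 80 ksi.
L_w = 2 × 15 = 30 in; section modulus (unit throat) S = 2 × L²/6 = 75 in².
Direct shear f_v = P/L_w = 124/30 = 4.133 kip/in.
Moment M = P × e = 124 × 3.5 = 434 kip·in; bending f_b = M/S = 5.787 kip/in.
f_max = √(f_v² + f_b²) = √(4.133² + 5.787²) = 7.111 kip/in.
r_n/Ω = (1/2.0) × 0.6 × 80 × (0.707 × 0.75) = 12.73 kip/in → adequate.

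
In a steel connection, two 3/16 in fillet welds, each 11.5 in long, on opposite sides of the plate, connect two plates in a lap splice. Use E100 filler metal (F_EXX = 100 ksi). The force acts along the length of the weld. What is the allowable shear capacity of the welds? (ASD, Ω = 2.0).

R_n/Ω ≈ 91.5 kips

Effective throat t_e = 0.707 × 0.1875 = 0.1326 in.
Total length L = 23 in; A_we = 0.1326 × 23 = 3.049 in².
F_nw = 0.6 F_EXX = 0.6 × 100 = 60 ksi.
R_n = 60 × 3.049 = 182.9 kips; R_n/Ω = 182.9/2.0 = 91.47 kips.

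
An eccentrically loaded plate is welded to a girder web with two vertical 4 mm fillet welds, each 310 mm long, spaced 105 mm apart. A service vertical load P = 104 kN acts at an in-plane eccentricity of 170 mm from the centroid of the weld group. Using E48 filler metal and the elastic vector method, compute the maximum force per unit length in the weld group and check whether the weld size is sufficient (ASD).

f_max ≈ 513 N/mm; NOT adequate

E48XX → F_EXX = 480 MPa.
Total weld length L_w = 620 mm. Treat welds as unit-width lines.
Polar moment about centroid: J = 2[d³/12 + d(b/2)²] = 2[310³/12 + 310×52.5²] = 6674000 mm³.
Direct shear f_v = P/L_w = 104×10³ / 620 = 167.7 N/mm (vertical).
Torsion M = P·e = 104×10³ × 170 = 17680000 N·mm.
Critical point at (x, y) = (52.5, 155) from centroid. f_tx = M·y/J = 410.6 N/mm; f_ty = M·x/J = 139.1 N/mm.
Resultant f_max = √[f_tx² + (f_v + f_ty)²] = √[410.6² + (167.7 + 139.1)²] = 512.6 N/mm.
Capacity per unit length: r_n/Ω = (1/2.0) × 0.6 × 480 × (0.707 × 4) = 407.2 N/mm.
512.6 > 407.2 → NOT adequate.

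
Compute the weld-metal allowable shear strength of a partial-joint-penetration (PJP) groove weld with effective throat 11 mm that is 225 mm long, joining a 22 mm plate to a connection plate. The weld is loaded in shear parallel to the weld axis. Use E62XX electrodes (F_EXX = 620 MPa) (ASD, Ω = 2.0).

R_n/Ω ≈ 460 kN

Effective throat (given) t_e = 11 mm.
A_we = 11 × 225 = 2475 mm².
F_nw = 0.6 F_EXX = 372 MPa.
R_n/Ω = (372 × 2475) / 2.0 × 10⁻³ = 460.4 kN.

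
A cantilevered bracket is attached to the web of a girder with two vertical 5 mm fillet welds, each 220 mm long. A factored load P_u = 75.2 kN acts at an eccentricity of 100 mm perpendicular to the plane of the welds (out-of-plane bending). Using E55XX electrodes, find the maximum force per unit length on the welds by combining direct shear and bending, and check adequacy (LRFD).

f_max ≈ 496 N/mm; adequate

E55XX → F_EXX = 550 MPa.
L_w = 2 × 220 = 440 mm; section modulus (unit throat) S = 2 × L²/6 = 16130 mm².
Direct shear f_v = P/L_w = 75.2×10³/440 = 170.9 N/mm.
Moment M = P × e = 75.2×10³ × 100 = 7520000 N·mm; bending f_b = M/S = 466.1 N/mm.
f_max = √(f_v² + f_b²) = √(170.9² + 466.1²) = 496.5 N/mm.
φr_n = 0.75 × 0.6 × 550 × (0.707 × 5) = 874.9 N/mm → adequate.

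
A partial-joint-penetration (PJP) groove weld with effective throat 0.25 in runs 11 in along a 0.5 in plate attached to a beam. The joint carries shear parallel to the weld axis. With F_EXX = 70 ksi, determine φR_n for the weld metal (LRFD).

Effective throat (given) t_e = 0.25 in.
A_we = 0.25 × 11 = 2.75 in².
F_nw = 0.6 F_EXX = 42 ksi.
φR_n = 0.75 × 42 × 2.75 = 86.62 kips.

φR_n ≈ 86.6 kips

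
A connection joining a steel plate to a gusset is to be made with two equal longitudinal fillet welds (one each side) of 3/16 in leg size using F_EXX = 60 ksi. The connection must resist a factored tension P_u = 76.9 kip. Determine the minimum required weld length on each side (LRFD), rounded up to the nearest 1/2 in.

Throat t_e = 0.707 × 0.1875 = 0.1326 in.
φr_n = 0.75 × 0.6 × 60 × 0.1326 = 3.579 kip/in.
L_req = P_u / φr_n = 76.9 / 3.579 = 21.49 in total.
Per side: 21.49 / 2 = 10.74 in.
Round up → use L = 11 in on each side.

L = 11 in on each side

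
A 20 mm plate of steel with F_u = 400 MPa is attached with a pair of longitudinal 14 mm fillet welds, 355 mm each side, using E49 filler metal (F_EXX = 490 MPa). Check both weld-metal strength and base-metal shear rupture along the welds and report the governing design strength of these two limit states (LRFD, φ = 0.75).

φR_n ≈ 1550 kN (weld metal governs)

t_e = 0.707 × 14 = 9.898 mm; L = 710 mm.
Weld metal: φR_n = 0.75 × 0.6 × 490 × 9.898 × 710 × 10⁻³ = 1550 kN.
Base metal (shear rupture): φR_n = 0.75 × 0.6 × 400 × 20 × 710 × 10⁻³ = 2556 kN.
Governing: weld metal.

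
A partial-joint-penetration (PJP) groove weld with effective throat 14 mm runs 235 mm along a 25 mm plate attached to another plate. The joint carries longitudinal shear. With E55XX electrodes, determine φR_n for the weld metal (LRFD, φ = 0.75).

E55XX → F_EXX = 550 MPa.
Effective throat (given) t_e = 14 mm.
A_we = 14 × 235 = 3290 mm².
F_nw = 0.6 F_EXX = 330 MPa.
φR_n = 0.75 × 330 × 3290 × 10⁻³ = 814.3 kN.

φR_n ≈ 814 kN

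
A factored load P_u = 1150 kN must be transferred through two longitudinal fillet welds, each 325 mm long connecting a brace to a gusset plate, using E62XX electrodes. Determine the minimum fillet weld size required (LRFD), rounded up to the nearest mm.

w = 9 mm

E62XX → F_EXX = 620 MPa.
Total weld length L = 650 mm.
Required throat t_e = P_u / (φ × 0.6 F_EXX × L) = 1150 / (0.75 × 0.6 × 620 × 650 × 10⁻³) = 6.341 mm.
Required leg w = t_e / 0.707 = 8.969 mm → use 9 mm.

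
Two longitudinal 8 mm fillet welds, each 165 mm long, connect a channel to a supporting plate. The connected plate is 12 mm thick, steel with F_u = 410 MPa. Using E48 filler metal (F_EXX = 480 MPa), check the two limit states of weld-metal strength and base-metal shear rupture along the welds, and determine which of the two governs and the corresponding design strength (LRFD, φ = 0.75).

t_e = 0.707 × 8 = 5.656 mm; L = 330 mm.
Weld metal: φR_n = 0.75 × 0.6 × 480 × 5.656 × 330 × 10⁻³ = 403.2 kN.
Base metal (shear rupture): φR_n = 0.75 × 0.6 × 410 × 12 × 330 × 10⁻³ = 730.6 kN.
Governing: weld metal.

φR_n ≈ 403 kN (weld metal governs)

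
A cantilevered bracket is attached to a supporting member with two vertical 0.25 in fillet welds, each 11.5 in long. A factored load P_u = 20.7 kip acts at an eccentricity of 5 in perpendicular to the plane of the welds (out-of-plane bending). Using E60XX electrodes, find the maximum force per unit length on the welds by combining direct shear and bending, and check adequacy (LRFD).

E60XX → F_EXX = 60 ksi.
L_w = 2 × 11.5 = 23 in; section modulus (unit throat) S = 2 × L²/6 = 44.08 in².
Direct shear f_v = P/L_w = 20.7/23 = 0.9 kip/in.
Moment M = P × e = 20.7 × 5 = 103.5 kip·in; bending f_b = M/S = 2.348 kip/in.
f_max = √(f_v² + f_b²) = √(0.9² + 2.348²) = 2.514 kip/in.
φr_n = 0.75 × 0.6 × 60 × (0.707 × 0.25) = 4.772 kip/in → adequate.

f_max ≈ 2.51 kip/in; adequate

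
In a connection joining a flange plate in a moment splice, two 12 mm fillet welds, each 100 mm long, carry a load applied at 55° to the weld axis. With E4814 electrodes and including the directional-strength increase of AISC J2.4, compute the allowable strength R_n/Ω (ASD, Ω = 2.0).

E48XX → F_EXX = 480 MPa.
t_e = 0.707 × 12 = 8.484 mm; A_we = 8.484 × 200 = 1697 mm².
Directional factor: 1.0 + 0.5 sin^1.5(55°) = 1.371.
F_nw = 0.6 × 480 × 1.371 = 394.8 MPa.
R_n/Ω = (394.8 × 1697) / 2.0 × 10⁻³ = 334.9 kN.

R_n/Ω ≈ 335 kN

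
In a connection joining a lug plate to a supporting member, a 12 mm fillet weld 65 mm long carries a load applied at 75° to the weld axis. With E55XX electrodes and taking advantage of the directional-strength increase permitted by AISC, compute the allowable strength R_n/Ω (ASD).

R_n/Ω ≈ 134 kN

E55XX → F_EXX = 550 MPa.
t_e = 0.707 × 12 = 8.484 mm; A_we = 8.484 × 65 = 551.5 mm².
Directional factor: 1.0 + 0.5 sin^1.5(75°) = 1.475.
F_nw = 0.6 × 550 × 1.475 = 486.6 MPa.
R_n/Ω = (486.6 × 551.5) / 2.0 × 10⁻³ = 134.2 kN.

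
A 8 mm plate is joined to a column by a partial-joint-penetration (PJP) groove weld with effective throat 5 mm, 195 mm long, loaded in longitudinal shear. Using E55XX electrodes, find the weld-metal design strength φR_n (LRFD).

E55XX → F_EXX = 550 MPa.
Effective throat (given) t_e = 5 mm.
A_we = 5 × 195 = 975 mm².
F_nw = 0.6 F_EXX = 330 MPa.
φR_n = 0.75 × 330 × 975 × 10⁻³ = 241.3 kN.

φR_n ≈ 241 kN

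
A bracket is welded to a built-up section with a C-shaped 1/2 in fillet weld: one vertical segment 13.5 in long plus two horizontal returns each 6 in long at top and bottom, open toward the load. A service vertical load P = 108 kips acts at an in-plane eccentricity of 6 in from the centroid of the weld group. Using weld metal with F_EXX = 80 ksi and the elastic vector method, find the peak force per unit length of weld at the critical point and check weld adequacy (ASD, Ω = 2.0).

f_max ≈ 9.32 kip/in; NOT adequate

Total weld length L_w = 25.5 in. Treat welds as unit-width lines.
Centroid: x̄ = 2×6×3 / 25.5 = 1.412 in from the vertical weld.
Polar moment about centroid: J = I_x + I_y = [13.5³/12 + 2×6×6.75²] + [13.5×1.412² + 2(6³/12 + 6×1.588²)] = 845 in³.
Direct shear f_v = P/L_w = 108 / 25.5 = 4.235 kip/in (vertical).
Torsion M = P·e = 108 × 6 = 648 kip·in.
Critical point at (x, y) = (4.588, 6.75) from centroid. f_tx = M·y/J = 5.177 kip/in; f_ty = M·x/J = 3.519 kip/in.
Resultant f_max = √[f_tx² + (f_v + f_ty)²] = √[5.177² + (4.235 + 3.519)²] = 9.323 kip/in.
Capacity per unit length: r_n/Ω = (1/2.0) × 0.6 × 80 × (0.707 × 0.5) = 8.484 kip/in.
9.323 > 8.484 → NOT adequate.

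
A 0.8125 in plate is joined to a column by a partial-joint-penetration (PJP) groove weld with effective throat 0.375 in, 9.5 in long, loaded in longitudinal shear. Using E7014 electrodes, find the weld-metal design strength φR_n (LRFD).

φR_n ≈ 112 kips

E70XX → F_EXX = 70 ksi.
Effective throat (given) t_e = 0.375 in.
A_we = 0.375 × 9.5 = 3.562 in².
F_nw = 0.6 F_EXX = 42 ksi.
φR_n = 0.75 × 42 × 3.562 = 112.2 kips.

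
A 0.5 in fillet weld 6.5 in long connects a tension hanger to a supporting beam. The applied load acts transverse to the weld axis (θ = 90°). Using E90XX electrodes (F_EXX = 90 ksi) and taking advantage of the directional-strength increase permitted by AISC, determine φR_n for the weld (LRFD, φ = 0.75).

φR_n ≈ 140 kip

t_e = 0.707 × 0.5 = 0.3535 in; A_we = 0.3535 × 6.5 = 2.298 in².
Directional factor: 1.0 + 0.5 sin^1.5(90°) = 1.5.
F_nw = 0.6 × 90 × 1.5 = 81 ksi.
φR_n = 0.75 × 81 × 2.298 = 139.6 kip.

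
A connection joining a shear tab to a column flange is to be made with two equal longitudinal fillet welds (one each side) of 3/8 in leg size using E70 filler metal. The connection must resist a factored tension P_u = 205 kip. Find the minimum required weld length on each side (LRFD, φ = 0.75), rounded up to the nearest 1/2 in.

L = 12.5 in on each side

E70XX → F_EXX = 70 ksi.
Throat t_e = 0.707 × 0.375 = 0.2651 in.
φr_n = 0.75 × 0.6 × 70 × 0.2651 = 8.351 kip/in.
L_req = P_u / φr_n = 205 / 8.351 = 24.55 in total.
Per side: 24.55 / 2 = 12.27 in.
Round up → use L = 12.5 in on each side.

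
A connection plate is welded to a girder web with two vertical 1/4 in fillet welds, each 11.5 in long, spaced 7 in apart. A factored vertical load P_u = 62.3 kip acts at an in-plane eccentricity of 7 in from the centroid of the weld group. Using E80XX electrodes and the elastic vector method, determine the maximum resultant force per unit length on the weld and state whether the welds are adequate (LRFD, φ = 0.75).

f_max ≈ 7.27 kip/in; NOT adequate

E80XX → F_EXX = 80 ksi.
Total weld length L_w = 23 in. Treat welds as unit-width lines.
Polar moment about centroid: J = 2[d³/12 + d(b/2)²] = 2[11.5³/12 + 11.5×3.5²] = 535.2 in³.
Direct shear f_v = P/L_w = 62.3 / 23 = 2.709 kip/in (vertical).
Torsion M = P·e = 62.3 × 7 = 436.1 kip·in.
Critical point at (x, y) = (3.5, 5.75) from centroid. f_tx = M·y/J = 4.685 kip/in; f_ty = M·x/J = 2.852 kip/in.
Resultant f_max = √[f_tx² + (f_v + f_ty)²] = √[4.685² + (2.709 + 2.852)²] = 7.271 kip/in.
Capacity per unit length: φr_n = 0.75 × 0.6 × 80 × (0.707 × 0.25) = 6.363 kip/in.
7.271 > 6.363 → NOT adequate.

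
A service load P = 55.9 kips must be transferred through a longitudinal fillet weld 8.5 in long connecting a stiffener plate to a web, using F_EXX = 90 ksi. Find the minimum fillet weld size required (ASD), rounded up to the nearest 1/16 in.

Total weld length L = 8.5 in.
Required throat t_e = P × Ω / (0.6 F_EXX × L) = 55.9 × 2.0 / (0.6 × 90 × 8.5) = 0.2436 in.
Required leg w = t_e / 0.707 = 0.3445 in → use 3/8 in.

w = 3/8 in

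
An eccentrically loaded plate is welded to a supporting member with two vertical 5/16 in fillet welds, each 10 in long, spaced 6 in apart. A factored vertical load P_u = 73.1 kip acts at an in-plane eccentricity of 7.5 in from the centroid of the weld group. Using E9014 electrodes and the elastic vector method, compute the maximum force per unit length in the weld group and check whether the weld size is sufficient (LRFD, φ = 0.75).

E90XX → F_EXX = 90 ksi.
Total weld length L_w = 20 in. Treat welds as unit-width lines.
Polar moment about centroid: J = 2[d³/12 + d(b/2)²] = 2[10³/12 + 10×3²] = 346.7 in³.
Direct shear f_v = P/L_w = 73.1 / 20 = 3.655 kip/in (vertical).
Torsion M = P·e = 73.1 × 7.5 = 548.25 kip·in.
Critical point at (x, y) = (3, 5) from centroid. f_tx = M·y/J = 7.907 kip/in; f_ty = M·x/J = 4.744 kip/in.
Resultant f_max = √[f_tx² + (f_v + f_ty)²] = √[7.907² + (3.655 + 4.744)²] = 11.54 kip/in.
Capacity per unit length: φr_n = 0.75 × 0.6 × 90 × (0.707 × 0.3125) = 8.948 kip/in.
11.54 > 8.948 → NOT adequate.

f_max ≈ 11.5 kip/in; NOT adequate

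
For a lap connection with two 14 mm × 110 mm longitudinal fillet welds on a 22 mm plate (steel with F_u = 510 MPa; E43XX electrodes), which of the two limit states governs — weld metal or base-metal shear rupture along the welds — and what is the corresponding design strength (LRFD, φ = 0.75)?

E43XX → F_EXX = 430 MPa.
t_e = 0.707 × 14 = 9.898 mm; L = 220 mm.
Weld metal: φR_n = 0.75 × 0.6 × 430 × 9.898 × 220 × 10⁻³ = 421.4 kN.
Base metal (shear rupture): φR_n = 0.75 × 0.6 × 510 × 22 × 220 × 10⁻³ = 1111 kN.
Governing: weld metal.

φR_n ≈ 421 kN (weld metal governs)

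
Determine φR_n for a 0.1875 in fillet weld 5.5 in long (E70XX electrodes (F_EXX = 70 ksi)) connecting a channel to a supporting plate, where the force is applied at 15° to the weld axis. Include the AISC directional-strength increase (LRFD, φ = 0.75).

t_e = 0.707 × 0.1875 = 0.1326 in; A_we = 0.1326 × 5.5 = 0.7291 in².
Directional factor: 1.0 + 0.5 sin^1.5(15°) = 1.066.
F_nw = 0.6 × 70 × 1.066 = 44.77 ksi.
φR_n = 0.75 × 44.77 × 0.7291 = 24.48 kips.

φR_n ≈ 24.5 kips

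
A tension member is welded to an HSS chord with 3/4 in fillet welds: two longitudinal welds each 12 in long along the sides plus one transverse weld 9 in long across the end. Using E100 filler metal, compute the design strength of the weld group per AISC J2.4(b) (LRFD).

φR_n ≈ 809 kip

E100XX → F_EXX = 100 ksi.
t_e = 0.707 × 0.75 = 0.5302 in.
R_nwl = 0.6 × 100 × 0.5302 × 24 = 763.6 kip (longitudinal, 2 welds).
R_nwt = 0.6 × 100 × 0.5302 × 9 = 286.3 kip (transverse, base value).
(i) R_nwl + R_nwt = 1050 kip; (ii) 0.85 R_nwl + 1.5 R_nwt = 1079 kip.
R_n = max = 1079 kip [governs: (ii)]; φR_n = 808.9 kip.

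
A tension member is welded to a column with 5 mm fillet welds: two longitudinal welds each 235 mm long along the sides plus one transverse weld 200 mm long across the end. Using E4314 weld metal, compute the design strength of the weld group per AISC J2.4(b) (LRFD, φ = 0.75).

E43XX → F_EXX = 430 MPa.
t_e = 0.707 × 5 = 3.535 mm.
R_nwl = 0.6 × 430 × 3.535 × 470 × 10⁻³ = 428.7 kN (longitudinal, 2 welds).
R_nwt = 0.6 × 430 × 3.535 × 200 × 10⁻³ = 182.4 kN (transverse, base value).
(i) R_nwl + R_nwt = 611.1 kN; (ii) 0.85 R_nwl + 1.5 R_nwt = 638 kN.
R_n = max = 638 kN [governs: (ii)]; φR_n = 478.5 kN.

φR_n ≈ 478 kN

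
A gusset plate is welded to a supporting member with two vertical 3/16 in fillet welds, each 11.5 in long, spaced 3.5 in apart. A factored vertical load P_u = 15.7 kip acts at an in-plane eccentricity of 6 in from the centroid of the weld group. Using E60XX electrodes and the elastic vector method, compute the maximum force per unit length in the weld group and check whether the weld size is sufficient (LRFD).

f_max ≈ 2.05 kip/in; adequate

E60XX → F_EXX = 60 ksi.
Total weld length L_w = 23 in. Treat welds as unit-width lines.
Polar moment about centroid: J = 2[d³/12 + d(b/2)²] = 2[11.5³/12 + 11.5×1.75²] = 323.9 in³.
Direct shear f_v = P/L_w = 15.7 / 23 = 0.6826 kip/in (vertical).
Torsion M = P·e = 15.7 × 6 = 94.2 kip·in.
Critical point at (x, y) = (1.75, 5.75) from centroid. f_tx = M·y/J = 1.672 kip/in; f_ty = M·x/J = 0.5089 kip/in.
Resultant f_max = √[f_tx² + (f_v + f_ty)²] = √[1.672² + (0.6826 + 0.5089)²] = 2.053 kip/in.
Capacity per unit length: φr_n = 0.75 × 0.6 × 60 × (0.707 × 0.1875) = 3.579 kip/in.
2.053 ≤ 3.579 → adequate.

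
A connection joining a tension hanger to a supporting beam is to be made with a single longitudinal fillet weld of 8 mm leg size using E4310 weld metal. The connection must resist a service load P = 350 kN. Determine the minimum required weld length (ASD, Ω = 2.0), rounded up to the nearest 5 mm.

L = 480 mm

E43XX → F_EXX = 430 MPa.
Throat t_e = 0.707 × 8 = 5.656 mm.
r_n/Ω = (0.6 × 430 × 5.656) / 2.0 = 729.6 N/mm = 0.7296 kN/mm.
L_req = P / (r_n/Ω) = 350 / 0.7296 = 479.7 mm total.
Round up → use L = 480 mm.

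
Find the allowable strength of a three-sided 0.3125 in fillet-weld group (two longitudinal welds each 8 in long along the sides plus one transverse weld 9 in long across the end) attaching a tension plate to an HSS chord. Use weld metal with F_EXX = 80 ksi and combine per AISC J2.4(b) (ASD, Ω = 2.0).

t_e = 0.707 × 0.3125 = 0.2209 in.
R_nwl = 0.6 × 80 × 0.2209 × 16 = 169.7 kips (longitudinal, 2 welds).
R_nwt = 0.6 × 80 × 0.2209 × 9 = 95.44 kips (transverse, base value).
(i) R_nwl + R_nwt = 265.1 kips; (ii) 0.85 R_nwl + 1.5 R_nwt = 287.4 kips.
R_n = max = 287.4 kips [governs: (ii)]; R_n/Ω = 143.7 kips.

R_n/Ω ≈ 144 kips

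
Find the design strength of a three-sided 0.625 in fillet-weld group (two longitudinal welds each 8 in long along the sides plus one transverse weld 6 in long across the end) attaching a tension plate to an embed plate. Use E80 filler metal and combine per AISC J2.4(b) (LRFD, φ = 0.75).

φR_n ≈ 360 kips

E80XX → F_EXX = 80 ksi.
t_e = 0.707 × 0.625 = 0.4419 in.
R_nwl = 0.6 × 80 × 0.4419 × 16 = 339.4 kips (longitudinal, 2 welds).
R_nwt = 0.6 × 80 × 0.4419 × 6 = 127.3 kips (transverse, base value).
(i) R_nwl + R_nwt = 466.6 kips; (ii) 0.85 R_nwl + 1.5 R_nwt = 479.3 kips.
R_n = max = 479.3 kips [governs: (ii)]; φR_n = 359.5 kips.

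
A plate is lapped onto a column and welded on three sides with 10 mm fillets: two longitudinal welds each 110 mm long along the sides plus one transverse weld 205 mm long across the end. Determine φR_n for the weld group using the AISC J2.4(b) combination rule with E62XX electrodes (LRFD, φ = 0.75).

E62XX → F_EXX = 620 MPa.
t_e = 0.707 × 10 = 7.07 mm.
R_nwl = 0.6 × 620 × 7.07 × 220 × 10⁻³ = 578.6 kN (longitudinal, 2 welds).
R_nwt = 0.6 × 620 × 7.07 × 205 × 10⁻³ = 539.2 kN (transverse, base value).
(i) R_nwl + R_nwt = 1118 kN; (ii) 0.85 R_nwl + 1.5 R_nwt = 1301 kN.
R_n = max = 1301 kN [governs: (ii)]; φR_n = 975.4 kN.

φR_n ≈ 975 kN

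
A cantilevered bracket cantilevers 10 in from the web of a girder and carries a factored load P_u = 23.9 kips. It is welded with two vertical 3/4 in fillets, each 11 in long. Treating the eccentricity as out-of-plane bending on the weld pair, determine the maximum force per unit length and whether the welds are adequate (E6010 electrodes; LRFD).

f_max ≈ 6.02 kip/in; adequate

E60XX → F_EXX = 60 ksi.
L_w = 2 × 11 = 22 in; section modulus (unit throat) S = 2 × L²/6 = 40.33 in².
Direct shear f_v = P/L_w = 23.9/22 = 1.086 kip/in.
Moment M = P × e = 23.9 × 10 = 239 kip·in; bending f_b = M/S = 5.926 kip/in.
f_max = √(f_v² + f_b²) = √(1.086² + 5.926²) = 6.024 kip/in.
φr_n = 0.75 × 0.6 × 60 × (0.707 × 0.75) = 14.32 kip/in → adequate.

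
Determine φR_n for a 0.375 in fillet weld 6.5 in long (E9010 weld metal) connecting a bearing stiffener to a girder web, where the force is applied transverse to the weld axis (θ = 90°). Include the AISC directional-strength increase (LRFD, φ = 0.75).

E90XX → F_EXX = 90 ksi.
t_e = 0.707 × 0.375 = 0.2651 in; A_we = 0.2651 × 6.5 = 1.723 in².
Directional factor: 1.0 + 0.5 sin^1.5(90°) = 1.5.
F_nw = 0.6 × 90 × 1.5 = 81 ksi.
φR_n = 0.75 × 81 × 1.723 = 104.7 kips.

φR_n ≈ 105 kips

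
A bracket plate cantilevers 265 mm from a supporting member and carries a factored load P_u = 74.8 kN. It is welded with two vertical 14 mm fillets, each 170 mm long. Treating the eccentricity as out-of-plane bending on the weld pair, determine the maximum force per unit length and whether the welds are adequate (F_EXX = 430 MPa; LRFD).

f_max ≈ 2070 N/mm; NOT adequate

L_w = 2 × 170 = 340 mm; section modulus (unit throat) S = 2 × L²/6 = 9633 mm².
Direct shear f_v = P/L_w = 74.8×10³/340 = 220 N/mm.
Moment M = P × e = 74.8×10³ × 265 = 19822000 N·mm; bending f_b = M/S = 2058 N/mm.
f_max = √(f_v² + f_b²) = √(220² + 2058²) = 2069 N/mm.
φr_n = 0.75 × 0.6 × 430 × (0.707 × 14) = 1915 N/mm → NOT adequate.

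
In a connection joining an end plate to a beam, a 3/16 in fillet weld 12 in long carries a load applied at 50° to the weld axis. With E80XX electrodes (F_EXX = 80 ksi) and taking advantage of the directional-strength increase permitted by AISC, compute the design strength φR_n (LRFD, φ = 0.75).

t_e = 0.707 × 0.1875 = 0.1326 in; A_we = 0.1326 × 12 = 1.591 in².
Directional factor: 1.0 + 0.5 sin^1.5(50°) = 1.335.
F_nw = 0.6 × 80 × 1.335 = 64.09 ksi.
φR_n = 0.75 × 64.09 × 1.591 = 76.46 kips.

φR_n ≈ 76.5 kips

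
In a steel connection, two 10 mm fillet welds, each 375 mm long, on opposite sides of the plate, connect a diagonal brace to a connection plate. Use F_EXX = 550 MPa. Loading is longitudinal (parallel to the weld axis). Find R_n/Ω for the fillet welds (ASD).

R_n/Ω ≈ 875 kN

Effective throat t_e = 0.707 × 10 = 7.07 mm.
Total length L = 750 mm; A_we = 7.07 × 750 = 5302 mm².
F_nw = 0.6 F_EXX = 0.6 × 550 = 330 MPa.
R_n = 330 × 5302 × 10⁻³ = 1750 kN; R_n/Ω = 1750/2.0 = 874.9 kN.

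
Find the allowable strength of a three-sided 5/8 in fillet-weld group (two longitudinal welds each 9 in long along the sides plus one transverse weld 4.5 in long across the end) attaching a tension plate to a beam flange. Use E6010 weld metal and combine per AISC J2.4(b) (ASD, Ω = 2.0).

E60XX → F_EXX = 60 ksi.
t_e = 0.707 × 0.625 = 0.4419 in.
R_nwl = 0.6 × 60 × 0.4419 × 18 = 286.3 kip (longitudinal, 2 welds).
R_nwt = 0.6 × 60 × 0.4419 × 4.5 = 71.58 kip (transverse, base value).
(i) R_nwl + R_nwt = 357.9 kip; (ii) 0.85 R_nwl + 1.5 R_nwt = 350.8 kip.
R_n = max = 357.9 kip [governs: (i)]; R_n/Ω = 179 kip.

R_n/Ω ≈ 179 kip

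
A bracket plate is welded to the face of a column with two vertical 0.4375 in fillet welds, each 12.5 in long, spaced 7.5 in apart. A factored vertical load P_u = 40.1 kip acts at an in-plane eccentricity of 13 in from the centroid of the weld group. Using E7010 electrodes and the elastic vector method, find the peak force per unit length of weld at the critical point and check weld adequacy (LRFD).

E70XX → F_EXX = 70 ksi.
Total weld length L_w = 25 in. Treat welds as unit-width lines.
Polar moment about centroid: J = 2[d³/12 + d(b/2)²] = 2[12.5³/12 + 12.5×3.75²] = 677.1 in³.
Direct shear f_v = P/L_w = 40.1 / 25 = 1.604 kip/in (vertical).
Torsion M = P·e = 40.1 × 13 = 521.3 kip·in.
Critical point at (x, y) = (3.75, 6.25) from centroid. f_tx = M·y/J = 4.812 kip/in; f_ty = M·x/J = 2.887 kip/in.
Resultant f_max = √[f_tx² + (f_v + f_ty)²] = √[4.812² + (1.604 + 2.887)²] = 6.582 kip/in.
Capacity per unit length: φr_n = 0.75 × 0.6 × 70 × (0.707 × 0.4375) = 9.743 kip/in.
6.582 ≤ 9.743 → adequate.

f_max ≈ 6.58 kip/in; adequate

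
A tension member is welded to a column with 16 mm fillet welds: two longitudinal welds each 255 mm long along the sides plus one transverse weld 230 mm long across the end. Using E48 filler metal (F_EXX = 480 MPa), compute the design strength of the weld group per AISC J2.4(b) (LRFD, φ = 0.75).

φR_n ≈ 1900 kN

t_e = 0.707 × 16 = 11.31 mm.
R_nwl = 0.6 × 480 × 11.31 × 510 × 10⁻³ = 1662 kN (longitudinal, 2 welds).
R_nwt = 0.6 × 480 × 11.31 × 230 × 10⁻³ = 749.3 kN (transverse, base value).
(i) R_nwl + R_nwt = 2411 kN; (ii) 0.85 R_nwl + 1.5 R_nwt = 2536 kN.
R_n = max = 2536 kN [governs: (ii)]; φR_n = 1902 kN.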